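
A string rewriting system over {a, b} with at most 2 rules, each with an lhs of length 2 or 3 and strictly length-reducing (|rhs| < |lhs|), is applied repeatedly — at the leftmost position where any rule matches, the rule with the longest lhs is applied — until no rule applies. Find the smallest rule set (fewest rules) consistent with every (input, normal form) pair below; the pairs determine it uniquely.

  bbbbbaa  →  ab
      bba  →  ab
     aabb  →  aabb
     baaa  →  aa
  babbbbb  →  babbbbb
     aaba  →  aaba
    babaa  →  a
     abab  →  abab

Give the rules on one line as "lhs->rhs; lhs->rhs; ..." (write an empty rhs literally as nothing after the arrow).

  | bbbbbaa => bbbaba => babba => baab => ab
  | bba => ab
  | aabb
  | baaa => aa

baa->a; bba->ab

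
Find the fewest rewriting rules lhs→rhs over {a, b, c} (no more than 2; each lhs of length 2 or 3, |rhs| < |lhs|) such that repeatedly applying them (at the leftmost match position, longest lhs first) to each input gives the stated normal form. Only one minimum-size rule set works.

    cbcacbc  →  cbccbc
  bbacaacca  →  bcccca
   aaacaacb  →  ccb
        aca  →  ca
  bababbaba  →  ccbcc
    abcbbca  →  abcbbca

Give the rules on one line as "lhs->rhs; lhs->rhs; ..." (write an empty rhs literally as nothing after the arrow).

ac->c; ba->c

  | cbcacbc => cbccbc
  | bbacaacca => bccaacca => bccacca => bcccca
  | aaacaacb => aacaacb => acaacb => caacb => cacb => ccb
  | aca => ca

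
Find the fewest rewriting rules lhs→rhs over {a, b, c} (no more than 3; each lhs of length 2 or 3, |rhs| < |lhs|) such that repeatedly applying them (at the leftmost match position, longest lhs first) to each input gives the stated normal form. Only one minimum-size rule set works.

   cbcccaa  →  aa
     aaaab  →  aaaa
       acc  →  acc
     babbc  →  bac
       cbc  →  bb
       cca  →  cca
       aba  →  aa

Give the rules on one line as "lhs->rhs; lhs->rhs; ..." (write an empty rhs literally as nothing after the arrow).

ab->a; bc->; cbc->bb

  | cbcccaa => bbccaa => bcaa => aa
  | aaaab => aaaa
  | acc
  | babbc => babc => bac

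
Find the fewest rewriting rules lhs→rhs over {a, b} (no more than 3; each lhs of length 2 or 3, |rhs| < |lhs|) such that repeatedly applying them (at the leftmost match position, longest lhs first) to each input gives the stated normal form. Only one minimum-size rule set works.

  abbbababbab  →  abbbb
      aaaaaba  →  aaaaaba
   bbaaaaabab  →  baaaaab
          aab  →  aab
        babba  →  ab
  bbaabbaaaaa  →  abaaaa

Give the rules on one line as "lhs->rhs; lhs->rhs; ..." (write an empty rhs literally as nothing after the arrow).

bab->ab; bba->b

  | abbbababbab => abbbabbab => abbbbab => abbbb
  | aaaaaba
  | bbaaaaabab => baaaabab => baaaaab
  | aab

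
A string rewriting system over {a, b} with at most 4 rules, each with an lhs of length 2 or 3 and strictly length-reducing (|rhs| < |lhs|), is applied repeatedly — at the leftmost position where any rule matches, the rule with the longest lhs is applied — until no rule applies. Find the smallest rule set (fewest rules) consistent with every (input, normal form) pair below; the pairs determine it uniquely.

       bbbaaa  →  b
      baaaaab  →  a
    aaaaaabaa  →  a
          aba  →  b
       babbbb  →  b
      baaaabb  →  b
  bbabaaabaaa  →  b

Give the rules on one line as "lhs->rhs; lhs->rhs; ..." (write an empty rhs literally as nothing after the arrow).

  | bbbaaa => bbaaa => baaa => aa => b
  | baaaaab => aaaab => baab => ab => a
  | aaaaaabaa => baaaabaa => aaabaa => babaa => baa => a
  | aba => aa => b

aa->b; ab->a; ba->; bb->b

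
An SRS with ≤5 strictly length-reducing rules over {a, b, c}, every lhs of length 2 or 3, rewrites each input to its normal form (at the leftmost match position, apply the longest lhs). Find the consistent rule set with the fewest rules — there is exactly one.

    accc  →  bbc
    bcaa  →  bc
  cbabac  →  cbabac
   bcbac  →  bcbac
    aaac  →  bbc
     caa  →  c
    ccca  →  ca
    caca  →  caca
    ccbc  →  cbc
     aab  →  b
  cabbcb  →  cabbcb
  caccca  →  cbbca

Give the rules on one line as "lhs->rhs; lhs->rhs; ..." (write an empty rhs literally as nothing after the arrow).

  | accc => bbc
  | bcaa => bc
  | cbabac
  | bcbac

aa->; aaa->bb; acc->bb; cc->c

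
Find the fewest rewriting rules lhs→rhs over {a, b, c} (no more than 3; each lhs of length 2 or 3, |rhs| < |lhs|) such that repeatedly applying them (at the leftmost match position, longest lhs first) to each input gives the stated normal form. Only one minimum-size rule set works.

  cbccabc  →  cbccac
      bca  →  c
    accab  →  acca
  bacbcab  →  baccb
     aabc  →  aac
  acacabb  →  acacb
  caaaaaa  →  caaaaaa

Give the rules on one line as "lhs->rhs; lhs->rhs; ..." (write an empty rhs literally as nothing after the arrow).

ab->a; abb->b; bca->c

  | cbccabc => cbccac
  | bca => c
  | accab => acca
  | bacbcab => baccb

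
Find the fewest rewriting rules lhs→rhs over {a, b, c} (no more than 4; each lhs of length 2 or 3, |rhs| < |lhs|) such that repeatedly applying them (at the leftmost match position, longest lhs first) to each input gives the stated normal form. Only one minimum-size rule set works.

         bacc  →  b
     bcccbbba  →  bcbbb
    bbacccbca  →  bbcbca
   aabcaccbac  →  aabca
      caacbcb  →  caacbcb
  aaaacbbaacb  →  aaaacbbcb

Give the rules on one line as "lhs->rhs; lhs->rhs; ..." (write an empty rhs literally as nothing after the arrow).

  | bacc => bcc => b
  | bcccbbba => bcbbba => bcbbb
  | bbacccbca => bbcccbca => bbcbca
  | aabcaccbac => aabcabac => aabcacc => aabca

aba->ac; ba->b; cc->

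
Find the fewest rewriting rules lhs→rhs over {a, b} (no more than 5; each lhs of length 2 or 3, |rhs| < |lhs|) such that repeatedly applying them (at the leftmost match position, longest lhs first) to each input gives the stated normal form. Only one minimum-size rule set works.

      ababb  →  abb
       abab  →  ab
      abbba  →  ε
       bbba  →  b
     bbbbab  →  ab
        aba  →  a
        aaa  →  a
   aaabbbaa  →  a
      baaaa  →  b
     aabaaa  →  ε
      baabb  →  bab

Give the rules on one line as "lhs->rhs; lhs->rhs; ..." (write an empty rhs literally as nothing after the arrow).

aa->; aab->a; aba->a; bba->aa

  | ababb => abb
  | abab => ab
  | abbba => abaa => aa => ε
  | bbba => baa => b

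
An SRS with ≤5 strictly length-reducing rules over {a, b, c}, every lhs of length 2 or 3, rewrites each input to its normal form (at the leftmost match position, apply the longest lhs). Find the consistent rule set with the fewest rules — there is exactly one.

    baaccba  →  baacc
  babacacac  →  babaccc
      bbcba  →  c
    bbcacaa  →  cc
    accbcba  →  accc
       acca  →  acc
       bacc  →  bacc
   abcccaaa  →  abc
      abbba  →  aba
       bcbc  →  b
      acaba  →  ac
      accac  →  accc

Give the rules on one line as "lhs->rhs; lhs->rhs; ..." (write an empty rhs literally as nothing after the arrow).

bb->; bcc->b; ca->c; cb->c

  | baaccba => baacca => baacc
  | babacacac => babaccac => babaccc
  | bbcba => cba => ca => c
  | bbcacaa => cacaa => ccaa => cca => cc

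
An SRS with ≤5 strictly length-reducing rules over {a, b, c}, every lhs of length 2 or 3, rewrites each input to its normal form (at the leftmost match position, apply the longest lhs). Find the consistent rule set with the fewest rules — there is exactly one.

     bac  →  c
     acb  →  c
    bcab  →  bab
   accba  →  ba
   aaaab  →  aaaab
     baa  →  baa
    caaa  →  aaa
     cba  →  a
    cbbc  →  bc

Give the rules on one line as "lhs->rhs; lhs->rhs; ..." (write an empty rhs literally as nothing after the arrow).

  | bac => bb => c
  | acb => bb => c
  | bcab => bab
  | accba => bcba => ba

ac->b; bb->c; ca->a; cb->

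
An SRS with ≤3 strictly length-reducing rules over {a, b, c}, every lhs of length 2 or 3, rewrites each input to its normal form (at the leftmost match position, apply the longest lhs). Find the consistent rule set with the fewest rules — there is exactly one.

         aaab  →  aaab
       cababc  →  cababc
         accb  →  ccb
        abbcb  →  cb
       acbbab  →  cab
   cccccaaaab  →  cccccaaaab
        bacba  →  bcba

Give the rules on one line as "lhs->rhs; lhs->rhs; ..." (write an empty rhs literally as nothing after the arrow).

ac->c; bb->

  | aaab
  | cababc
  | accb => ccb
  | abbcb => acb => cb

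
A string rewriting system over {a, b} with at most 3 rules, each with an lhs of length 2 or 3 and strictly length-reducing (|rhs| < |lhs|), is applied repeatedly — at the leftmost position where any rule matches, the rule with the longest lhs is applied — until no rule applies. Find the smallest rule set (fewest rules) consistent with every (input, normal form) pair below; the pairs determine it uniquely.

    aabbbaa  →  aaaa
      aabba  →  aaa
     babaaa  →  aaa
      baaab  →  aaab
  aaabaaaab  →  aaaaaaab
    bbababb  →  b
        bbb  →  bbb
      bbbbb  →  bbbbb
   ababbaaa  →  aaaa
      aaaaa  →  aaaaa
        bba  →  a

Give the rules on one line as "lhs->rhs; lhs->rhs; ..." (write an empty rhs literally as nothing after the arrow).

  | aabbbaa => aabbaa => aabaa => aaaa
  | aabba => aaba => aaa
  | babaaa => aaa
  | baaab => aaab

ba->a; bab->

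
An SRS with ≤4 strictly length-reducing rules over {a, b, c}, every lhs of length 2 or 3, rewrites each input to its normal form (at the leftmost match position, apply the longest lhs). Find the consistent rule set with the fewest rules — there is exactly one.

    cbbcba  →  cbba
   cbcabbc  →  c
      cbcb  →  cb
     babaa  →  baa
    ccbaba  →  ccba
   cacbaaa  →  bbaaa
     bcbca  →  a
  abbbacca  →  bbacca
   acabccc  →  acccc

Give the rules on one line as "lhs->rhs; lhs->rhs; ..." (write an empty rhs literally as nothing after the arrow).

  | cbbcba => cbba
  | cbcabbc => cabbc => cbc => c
  | cbcb => cb
  | babaa => baa

ab->; bc->; cac->b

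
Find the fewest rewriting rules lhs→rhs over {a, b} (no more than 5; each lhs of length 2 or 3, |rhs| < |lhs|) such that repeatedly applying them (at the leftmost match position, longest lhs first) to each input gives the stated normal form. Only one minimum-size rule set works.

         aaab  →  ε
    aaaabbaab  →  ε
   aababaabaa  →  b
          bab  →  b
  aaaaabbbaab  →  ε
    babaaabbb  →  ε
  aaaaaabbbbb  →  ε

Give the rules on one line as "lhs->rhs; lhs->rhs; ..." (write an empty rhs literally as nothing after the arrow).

aa->b; aaa->b; ba->; bb->

  | aaab => bb => ε
  | aaaabbaab => babbaab => bbaab => aab => bb => ε
  | aababaabaa => bbabaabaa => abaabaa => aabaa => bbaa => aa => b
  | bab => b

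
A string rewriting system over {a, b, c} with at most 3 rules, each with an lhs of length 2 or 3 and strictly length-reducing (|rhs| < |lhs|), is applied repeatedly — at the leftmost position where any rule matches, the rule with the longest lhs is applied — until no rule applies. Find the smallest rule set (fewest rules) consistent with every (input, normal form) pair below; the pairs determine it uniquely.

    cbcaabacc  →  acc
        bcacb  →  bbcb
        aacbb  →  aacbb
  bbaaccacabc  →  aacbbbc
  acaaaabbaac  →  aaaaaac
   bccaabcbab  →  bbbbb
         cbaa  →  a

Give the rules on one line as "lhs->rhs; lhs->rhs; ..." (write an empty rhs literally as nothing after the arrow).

ba->a; ca->b

  | cbcaabacc => cbbabacc => cbabacc => cabacc => bbacc => bacc => acc
  | bcacb => bbcb
  | aacbb
  | bbaaccacabc => baaccacabc => aaccacabc => aacbcabc => aacbbbc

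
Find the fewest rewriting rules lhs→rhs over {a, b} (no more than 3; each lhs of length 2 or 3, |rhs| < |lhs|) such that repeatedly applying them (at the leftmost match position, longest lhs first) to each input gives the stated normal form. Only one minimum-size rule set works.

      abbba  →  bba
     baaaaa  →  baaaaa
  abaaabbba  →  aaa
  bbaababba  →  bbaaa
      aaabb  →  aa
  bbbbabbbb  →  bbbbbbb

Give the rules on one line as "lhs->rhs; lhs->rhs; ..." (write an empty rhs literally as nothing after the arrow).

ab->a; abb->b

  | abbba => bba
  | baaaaa
  | abaaabbba => aaaabbba => aaabba => aaba => aaa
  | bbaababba => bbaaabba => bbaaba => bbaaa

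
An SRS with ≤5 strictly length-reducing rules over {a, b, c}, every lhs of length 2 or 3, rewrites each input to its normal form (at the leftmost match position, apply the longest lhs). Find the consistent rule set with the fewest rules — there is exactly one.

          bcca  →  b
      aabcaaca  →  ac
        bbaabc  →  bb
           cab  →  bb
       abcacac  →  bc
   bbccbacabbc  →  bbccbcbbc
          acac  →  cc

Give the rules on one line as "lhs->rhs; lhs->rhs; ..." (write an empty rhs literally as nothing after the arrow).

  | bcca => b
  | aabcaaca => accaaca => aaca => aab => ac
  | bbaabc => bbacc => bb
  | cab => bb

ab->c; acc->; ca->b; cca->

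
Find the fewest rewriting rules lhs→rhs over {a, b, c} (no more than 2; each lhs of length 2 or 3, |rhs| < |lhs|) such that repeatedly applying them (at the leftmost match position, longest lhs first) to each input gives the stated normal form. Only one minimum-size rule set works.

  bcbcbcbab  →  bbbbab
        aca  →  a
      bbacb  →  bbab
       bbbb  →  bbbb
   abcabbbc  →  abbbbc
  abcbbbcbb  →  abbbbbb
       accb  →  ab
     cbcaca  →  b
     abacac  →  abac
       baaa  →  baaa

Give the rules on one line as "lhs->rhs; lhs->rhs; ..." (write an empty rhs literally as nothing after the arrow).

ca->; cb->b

  | bcbcbcbab => bbcbcbab => bbbcbab => bbbbab
  | aca => a
  | bbacb => bbab
  | bbbb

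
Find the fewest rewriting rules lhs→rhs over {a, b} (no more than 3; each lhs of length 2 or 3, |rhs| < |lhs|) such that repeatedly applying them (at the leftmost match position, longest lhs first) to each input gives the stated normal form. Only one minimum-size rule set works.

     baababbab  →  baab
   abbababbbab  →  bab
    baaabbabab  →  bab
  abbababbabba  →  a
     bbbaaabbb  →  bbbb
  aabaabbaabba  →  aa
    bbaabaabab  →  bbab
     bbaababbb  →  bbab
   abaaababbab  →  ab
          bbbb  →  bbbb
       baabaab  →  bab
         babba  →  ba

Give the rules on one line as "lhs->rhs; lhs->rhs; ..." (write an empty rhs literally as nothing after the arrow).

  | baababbab => baabbab => baab
  | abbababbbab => ababbbab => abbbab => bab
  | baaabbabab => babbabab => babab => bab
  | abbababbabba => ababbabba => abbabba => abba => a

aaa->a; aba->a; abb->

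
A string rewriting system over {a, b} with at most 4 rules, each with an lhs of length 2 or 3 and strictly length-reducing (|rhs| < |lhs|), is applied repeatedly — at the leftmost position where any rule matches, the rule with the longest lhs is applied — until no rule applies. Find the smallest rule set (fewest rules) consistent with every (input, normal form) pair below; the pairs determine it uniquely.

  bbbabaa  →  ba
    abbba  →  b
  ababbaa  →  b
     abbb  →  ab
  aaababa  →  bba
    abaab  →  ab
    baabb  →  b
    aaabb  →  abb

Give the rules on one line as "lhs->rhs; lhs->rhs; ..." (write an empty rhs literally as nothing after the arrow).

  | bbbabaa => babaa => abaa => ba
  | abbba => aba => b
  | ababbaa => bbbaa => baa => b
  | abbb => ab

aa->; aba->b; bab->ab; bbb->b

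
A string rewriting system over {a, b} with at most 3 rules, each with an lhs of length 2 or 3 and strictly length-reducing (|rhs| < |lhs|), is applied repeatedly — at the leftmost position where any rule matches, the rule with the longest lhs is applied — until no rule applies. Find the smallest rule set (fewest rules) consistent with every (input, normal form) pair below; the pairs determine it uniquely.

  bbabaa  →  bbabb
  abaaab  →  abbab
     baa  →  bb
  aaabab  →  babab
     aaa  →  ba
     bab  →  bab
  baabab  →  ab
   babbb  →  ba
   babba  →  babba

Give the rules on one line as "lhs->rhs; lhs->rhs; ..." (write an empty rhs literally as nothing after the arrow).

aa->b; bbb->

  | bbabaa => bbabb
  | abaaab => abbab
  | baa => bb
  | aaabab => babab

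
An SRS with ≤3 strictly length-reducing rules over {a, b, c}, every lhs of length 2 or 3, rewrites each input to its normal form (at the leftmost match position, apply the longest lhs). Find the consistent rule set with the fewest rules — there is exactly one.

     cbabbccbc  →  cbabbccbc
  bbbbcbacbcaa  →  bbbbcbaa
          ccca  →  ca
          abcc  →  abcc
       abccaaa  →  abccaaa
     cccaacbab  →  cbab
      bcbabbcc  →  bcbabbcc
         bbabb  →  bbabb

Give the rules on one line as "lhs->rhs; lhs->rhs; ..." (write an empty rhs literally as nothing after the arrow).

  | cbabbccbc
  | bbbbcbacbcaa => bbbbcbaacaa => bbbbcbaa
  | ccca => ca
  | abcc

aac->; acb->aa; ccc->c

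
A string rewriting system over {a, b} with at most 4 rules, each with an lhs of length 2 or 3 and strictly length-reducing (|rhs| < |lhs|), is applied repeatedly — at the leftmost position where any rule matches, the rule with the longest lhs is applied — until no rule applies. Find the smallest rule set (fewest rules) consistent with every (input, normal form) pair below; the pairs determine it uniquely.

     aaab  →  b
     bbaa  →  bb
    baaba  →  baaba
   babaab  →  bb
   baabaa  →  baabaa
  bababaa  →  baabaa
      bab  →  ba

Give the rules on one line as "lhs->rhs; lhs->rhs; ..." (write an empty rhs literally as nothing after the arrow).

aaa->; bab->ba; bba->bb

  | aaab => b
  | bbaa => bba => bb
  | baaba
  | babaab => baaab => bb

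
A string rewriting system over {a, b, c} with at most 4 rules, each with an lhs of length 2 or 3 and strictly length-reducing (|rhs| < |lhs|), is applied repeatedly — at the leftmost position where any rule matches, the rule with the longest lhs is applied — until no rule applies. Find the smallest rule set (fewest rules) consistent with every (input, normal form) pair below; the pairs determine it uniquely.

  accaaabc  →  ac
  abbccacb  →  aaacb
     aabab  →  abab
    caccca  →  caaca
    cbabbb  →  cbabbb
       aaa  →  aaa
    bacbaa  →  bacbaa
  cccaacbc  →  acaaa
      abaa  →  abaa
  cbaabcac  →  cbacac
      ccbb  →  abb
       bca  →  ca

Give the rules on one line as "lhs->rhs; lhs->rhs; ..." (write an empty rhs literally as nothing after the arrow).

aab->ab; bc->c; cc->a

  | accaaabc => aaaaabc => aaaabc => aaabc => aabc => abc => ac
  | abbccacb => abccacb => accacb => aaacb
  | aabab => abab
  | caccca => caaca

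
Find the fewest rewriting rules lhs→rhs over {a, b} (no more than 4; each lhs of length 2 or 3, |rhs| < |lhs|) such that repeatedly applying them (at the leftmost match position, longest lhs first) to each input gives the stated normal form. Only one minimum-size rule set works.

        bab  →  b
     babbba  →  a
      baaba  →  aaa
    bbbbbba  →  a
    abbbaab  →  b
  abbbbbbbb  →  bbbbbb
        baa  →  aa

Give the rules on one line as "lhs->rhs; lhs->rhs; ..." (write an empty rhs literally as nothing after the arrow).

  | bab => ab => b
  | babbba => abbba => ba => a
  | baaba => aaba => aaa
  | bbbbbba => bbbbba => bbbba => bbba => bba => ba => a

ab->b; aba->aa; abb->; ba->a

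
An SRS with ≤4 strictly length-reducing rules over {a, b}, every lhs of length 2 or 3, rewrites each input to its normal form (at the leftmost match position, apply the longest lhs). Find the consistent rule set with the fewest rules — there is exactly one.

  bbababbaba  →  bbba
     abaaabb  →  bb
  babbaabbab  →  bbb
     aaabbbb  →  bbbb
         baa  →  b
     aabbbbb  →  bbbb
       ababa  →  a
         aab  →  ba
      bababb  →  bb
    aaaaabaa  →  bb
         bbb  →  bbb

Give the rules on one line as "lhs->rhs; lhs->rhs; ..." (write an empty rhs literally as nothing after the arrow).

aa->; aaa->ba; aab->ba; ab->

  | bbababbaba => bbabbaba => bbbaba => bbba
  | abaaabb => aaabb => babb => bb
  | babbaabbab => bbaabbab => bbbabab => bbbab => bbb
  | aaabbbb => babbbb => bbbb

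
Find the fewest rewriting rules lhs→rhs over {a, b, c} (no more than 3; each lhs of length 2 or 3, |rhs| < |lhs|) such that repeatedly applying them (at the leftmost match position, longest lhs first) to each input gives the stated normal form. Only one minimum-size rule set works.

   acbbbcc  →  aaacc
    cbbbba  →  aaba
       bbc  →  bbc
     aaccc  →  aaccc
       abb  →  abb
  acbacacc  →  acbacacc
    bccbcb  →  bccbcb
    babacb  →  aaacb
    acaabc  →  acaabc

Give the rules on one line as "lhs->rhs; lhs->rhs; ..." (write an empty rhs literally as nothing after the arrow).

bab->aa; cbb->ba

  | acbbbcc => ababcc => aaacc
  | cbbbba => babba => aaba
  | bbc
  | aaccc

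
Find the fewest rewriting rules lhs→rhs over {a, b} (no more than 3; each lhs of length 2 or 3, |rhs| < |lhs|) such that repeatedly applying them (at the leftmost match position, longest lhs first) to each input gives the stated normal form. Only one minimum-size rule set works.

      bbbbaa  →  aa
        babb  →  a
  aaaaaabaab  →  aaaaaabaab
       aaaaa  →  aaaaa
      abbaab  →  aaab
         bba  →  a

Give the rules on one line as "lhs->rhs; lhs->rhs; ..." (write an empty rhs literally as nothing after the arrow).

bab->ab; bb->

  | bbbbaa => bbaa => aa
  | babb => abb => a
  | aaaaaabaab
  | aaaaa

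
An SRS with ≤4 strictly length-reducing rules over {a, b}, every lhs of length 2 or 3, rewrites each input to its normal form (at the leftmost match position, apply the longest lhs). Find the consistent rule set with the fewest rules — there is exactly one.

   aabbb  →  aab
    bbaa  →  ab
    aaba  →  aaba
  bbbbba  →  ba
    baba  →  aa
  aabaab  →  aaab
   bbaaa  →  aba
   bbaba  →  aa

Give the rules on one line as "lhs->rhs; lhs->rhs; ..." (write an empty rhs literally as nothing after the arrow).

baa->ab; bab->a; bb->b

  | aabbb => aabb => aab
  | bbaa => baa => ab
  | aaba
  | bbbbba => bbbba => bbba => bba => ba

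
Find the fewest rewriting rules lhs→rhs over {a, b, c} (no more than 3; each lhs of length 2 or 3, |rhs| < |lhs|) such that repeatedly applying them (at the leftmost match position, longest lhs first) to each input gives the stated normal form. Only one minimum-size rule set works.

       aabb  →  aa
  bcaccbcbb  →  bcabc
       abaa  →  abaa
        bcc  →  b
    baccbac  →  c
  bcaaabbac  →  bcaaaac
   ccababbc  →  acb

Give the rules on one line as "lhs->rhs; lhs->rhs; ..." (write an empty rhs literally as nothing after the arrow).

bac->cb; bb->; cc->

  | aabb => aa
  | bcaccbcbb => bcabcbb => bcabc
  | abaa
  | bcc => b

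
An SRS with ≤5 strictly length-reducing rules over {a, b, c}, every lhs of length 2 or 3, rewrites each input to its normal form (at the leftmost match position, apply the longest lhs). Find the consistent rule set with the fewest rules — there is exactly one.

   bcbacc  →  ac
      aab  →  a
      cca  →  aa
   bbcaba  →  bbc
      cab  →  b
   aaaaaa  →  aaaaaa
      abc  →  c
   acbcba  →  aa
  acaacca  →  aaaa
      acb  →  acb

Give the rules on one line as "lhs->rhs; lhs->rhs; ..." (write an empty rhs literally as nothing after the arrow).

ab->; ba->c; ca->; cc->a

  | bcbacc => bcccc => bacc => ccc => ac
  | aab => a
  | cca => aa
  | bbcaba => bbba => bbc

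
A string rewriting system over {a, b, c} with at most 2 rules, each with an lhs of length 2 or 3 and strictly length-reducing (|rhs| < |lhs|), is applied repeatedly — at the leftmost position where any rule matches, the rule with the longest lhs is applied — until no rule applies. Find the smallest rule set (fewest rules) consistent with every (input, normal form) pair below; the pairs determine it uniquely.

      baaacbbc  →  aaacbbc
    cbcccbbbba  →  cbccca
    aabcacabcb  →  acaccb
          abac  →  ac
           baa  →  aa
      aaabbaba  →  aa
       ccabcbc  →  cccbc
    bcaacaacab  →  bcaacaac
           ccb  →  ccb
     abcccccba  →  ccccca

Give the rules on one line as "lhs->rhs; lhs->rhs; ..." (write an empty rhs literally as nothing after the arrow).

ab->; ba->a

  | baaacbbc => aaacbbc
  | cbcccbbbba => cbcccbbba => cbcccbba => cbcccba => cbccca
  | aabcacabcb => acacabcb => acaccb
  | abac => ac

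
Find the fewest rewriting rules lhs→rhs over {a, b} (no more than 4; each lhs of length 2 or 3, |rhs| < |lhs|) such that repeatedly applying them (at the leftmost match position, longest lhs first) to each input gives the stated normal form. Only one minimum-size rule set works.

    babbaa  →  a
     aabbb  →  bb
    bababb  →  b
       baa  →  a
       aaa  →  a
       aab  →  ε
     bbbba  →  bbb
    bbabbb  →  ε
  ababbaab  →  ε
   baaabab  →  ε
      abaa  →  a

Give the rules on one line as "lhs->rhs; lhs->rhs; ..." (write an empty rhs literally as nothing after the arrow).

aa->a; ab->; ba->; bab->a

  | babbaa => abaa => aa => a
  | aabbb => abbb => bb
  | bababb => aabb => abb => b
  | baa => a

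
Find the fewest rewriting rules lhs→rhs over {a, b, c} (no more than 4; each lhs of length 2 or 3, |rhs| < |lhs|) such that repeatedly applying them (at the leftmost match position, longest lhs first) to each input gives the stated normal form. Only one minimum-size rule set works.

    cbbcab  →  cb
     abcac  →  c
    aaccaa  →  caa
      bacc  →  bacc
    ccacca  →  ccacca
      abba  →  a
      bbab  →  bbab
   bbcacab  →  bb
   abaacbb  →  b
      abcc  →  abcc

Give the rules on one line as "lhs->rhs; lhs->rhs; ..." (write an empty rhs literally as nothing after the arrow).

aab->; aac->; abb->; bca->ab

  | cbbcab => cbabb => cb
  | abcac => aabc => c
  | aaccaa => caa
  | bacc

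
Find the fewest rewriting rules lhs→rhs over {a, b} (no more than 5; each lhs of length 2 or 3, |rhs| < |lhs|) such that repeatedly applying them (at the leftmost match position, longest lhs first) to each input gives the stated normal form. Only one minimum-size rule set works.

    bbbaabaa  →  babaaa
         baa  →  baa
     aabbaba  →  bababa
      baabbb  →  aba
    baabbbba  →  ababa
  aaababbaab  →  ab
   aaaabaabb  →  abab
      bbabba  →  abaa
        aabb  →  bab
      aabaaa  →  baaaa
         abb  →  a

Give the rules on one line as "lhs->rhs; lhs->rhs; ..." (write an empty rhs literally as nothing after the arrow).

aab->ba; bb->; bba->ab; bbb->ba

  | bbbaabaa => baaabaa => babaaa
  | baa
  | aabbaba => bababa
  | baabbb => bbabb => abbb => aba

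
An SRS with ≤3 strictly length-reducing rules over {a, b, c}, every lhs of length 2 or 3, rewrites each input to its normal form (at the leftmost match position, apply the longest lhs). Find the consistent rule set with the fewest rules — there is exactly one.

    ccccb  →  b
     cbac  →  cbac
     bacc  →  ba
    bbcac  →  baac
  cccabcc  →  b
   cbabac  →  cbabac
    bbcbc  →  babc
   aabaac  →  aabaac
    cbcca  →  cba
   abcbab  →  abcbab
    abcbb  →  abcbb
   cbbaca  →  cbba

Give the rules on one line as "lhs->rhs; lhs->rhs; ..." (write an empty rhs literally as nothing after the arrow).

bbc->ba; ca->; cc->

  | ccccb => ccb => b
  | cbac
  | bacc => ba
  | bbcac => baac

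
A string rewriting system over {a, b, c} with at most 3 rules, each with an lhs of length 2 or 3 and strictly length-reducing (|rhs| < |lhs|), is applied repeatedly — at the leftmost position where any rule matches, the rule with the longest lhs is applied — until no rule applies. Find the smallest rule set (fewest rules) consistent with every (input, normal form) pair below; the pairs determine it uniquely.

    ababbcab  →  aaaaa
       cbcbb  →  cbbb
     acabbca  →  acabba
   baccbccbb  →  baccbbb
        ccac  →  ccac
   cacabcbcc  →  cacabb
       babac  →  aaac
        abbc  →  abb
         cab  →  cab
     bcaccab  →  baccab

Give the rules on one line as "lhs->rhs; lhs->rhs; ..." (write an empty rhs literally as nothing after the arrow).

  | ababbcab => aaabcab => aaabab => aaaaa
  | cbcbb => cbbb
  | acabbca => acabba
  | baccbccbb => baccbcbb => baccbbb

bab->aa; bc->b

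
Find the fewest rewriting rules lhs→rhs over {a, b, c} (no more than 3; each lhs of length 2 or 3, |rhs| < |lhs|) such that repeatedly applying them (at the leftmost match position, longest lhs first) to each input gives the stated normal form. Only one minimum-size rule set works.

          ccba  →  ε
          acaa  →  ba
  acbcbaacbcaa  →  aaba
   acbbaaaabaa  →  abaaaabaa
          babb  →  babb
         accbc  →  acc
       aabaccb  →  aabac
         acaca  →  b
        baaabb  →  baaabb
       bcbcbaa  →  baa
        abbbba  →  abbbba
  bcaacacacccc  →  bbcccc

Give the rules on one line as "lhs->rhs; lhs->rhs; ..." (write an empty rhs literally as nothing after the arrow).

aca->b; ca->; cb->

  | ccba => ca => ε
  | acaa => ba
  | acbcbaacbcaa => acbaacbcaa => aaacbcaa => aaacaa => aaba
  | acbbaaaabaa => abaaaabaa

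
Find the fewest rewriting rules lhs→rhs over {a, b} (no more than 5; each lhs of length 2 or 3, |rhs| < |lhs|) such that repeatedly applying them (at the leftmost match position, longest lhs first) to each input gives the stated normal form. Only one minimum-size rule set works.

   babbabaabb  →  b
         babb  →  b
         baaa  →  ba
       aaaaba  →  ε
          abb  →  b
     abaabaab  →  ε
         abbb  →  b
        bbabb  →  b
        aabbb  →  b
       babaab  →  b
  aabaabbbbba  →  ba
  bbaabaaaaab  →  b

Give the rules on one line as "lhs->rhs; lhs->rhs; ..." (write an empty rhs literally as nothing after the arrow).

aa->a; ab->; aba->; bb->b

  | babbabaabb => bbabaabb => babaabb => babb => bb => b
  | babb => bb => b
  | baaa => baa => ba
  | aaaaba => aaaba => aaba => aba => ε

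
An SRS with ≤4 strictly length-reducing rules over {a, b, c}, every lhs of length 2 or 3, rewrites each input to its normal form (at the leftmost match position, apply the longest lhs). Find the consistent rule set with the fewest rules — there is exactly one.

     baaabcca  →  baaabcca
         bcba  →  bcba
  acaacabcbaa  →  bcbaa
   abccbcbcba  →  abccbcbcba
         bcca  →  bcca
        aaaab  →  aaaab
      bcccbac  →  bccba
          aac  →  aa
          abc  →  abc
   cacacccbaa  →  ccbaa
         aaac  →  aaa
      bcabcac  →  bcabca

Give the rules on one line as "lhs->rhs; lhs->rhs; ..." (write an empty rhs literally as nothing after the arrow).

  | baaabcca
  | bcba
  | acaacabcbaa => acabcbaa => bcbaa
  | abccbcbcba

ac->a; aca->; ccc->cc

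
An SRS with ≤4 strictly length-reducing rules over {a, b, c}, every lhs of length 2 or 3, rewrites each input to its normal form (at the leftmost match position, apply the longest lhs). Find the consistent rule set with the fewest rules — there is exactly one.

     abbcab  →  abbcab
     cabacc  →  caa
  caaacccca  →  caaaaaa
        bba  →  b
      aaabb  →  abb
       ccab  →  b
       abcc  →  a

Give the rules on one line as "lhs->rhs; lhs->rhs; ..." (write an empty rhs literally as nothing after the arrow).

  | abbcab
  | cabacc => cacc => caa
  | caaacccca => caaaacca => caaaaaa
  | bba => b

aab->b; ba->; cc->a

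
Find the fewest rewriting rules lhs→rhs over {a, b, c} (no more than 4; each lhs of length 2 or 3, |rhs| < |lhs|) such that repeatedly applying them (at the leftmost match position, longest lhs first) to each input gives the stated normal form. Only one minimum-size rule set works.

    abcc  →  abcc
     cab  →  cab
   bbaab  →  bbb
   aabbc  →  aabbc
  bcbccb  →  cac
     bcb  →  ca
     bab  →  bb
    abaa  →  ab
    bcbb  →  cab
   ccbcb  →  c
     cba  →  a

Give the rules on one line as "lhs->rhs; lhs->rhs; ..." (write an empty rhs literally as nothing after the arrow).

  | abcc
  | cab
  | bbaab => bbab => bbb
  | aabbc

ba->b; bcb->ca; cb->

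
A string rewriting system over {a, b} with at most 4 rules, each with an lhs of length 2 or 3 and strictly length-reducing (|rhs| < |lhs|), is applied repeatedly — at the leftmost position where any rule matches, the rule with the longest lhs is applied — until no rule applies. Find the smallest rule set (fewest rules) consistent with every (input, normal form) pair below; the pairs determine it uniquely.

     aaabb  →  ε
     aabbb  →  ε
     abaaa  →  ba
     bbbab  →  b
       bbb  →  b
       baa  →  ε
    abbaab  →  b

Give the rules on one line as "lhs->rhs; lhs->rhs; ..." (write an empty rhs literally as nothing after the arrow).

aa->b; ab->; bb->

  | aaabb => babb => bb => ε
  | aabbb => bbbb => bb => ε
  | abaaa => aaa => ba
  | bbbab => bab => b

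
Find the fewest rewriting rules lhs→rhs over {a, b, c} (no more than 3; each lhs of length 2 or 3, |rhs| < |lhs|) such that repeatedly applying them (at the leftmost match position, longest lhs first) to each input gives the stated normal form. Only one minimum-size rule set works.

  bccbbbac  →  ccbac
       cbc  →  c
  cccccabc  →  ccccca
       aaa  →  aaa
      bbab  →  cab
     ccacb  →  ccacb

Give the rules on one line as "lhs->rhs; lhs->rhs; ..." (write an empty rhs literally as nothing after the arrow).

  | bccbbbac => cbbbac => ccbac
  | cbc => c
  | cccccabc => ccccca
  | aaa

bb->c; bc->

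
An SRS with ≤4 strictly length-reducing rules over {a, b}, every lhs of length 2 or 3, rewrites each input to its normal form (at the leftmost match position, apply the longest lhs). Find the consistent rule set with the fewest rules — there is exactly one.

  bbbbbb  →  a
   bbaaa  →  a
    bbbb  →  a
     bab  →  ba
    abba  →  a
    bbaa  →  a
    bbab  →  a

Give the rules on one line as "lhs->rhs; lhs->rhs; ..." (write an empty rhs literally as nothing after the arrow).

aa->a; ab->a; bb->a

  | bbbbbb => abbbb => abbb => abb => ab => a
  | bbaaa => aaaa => aaa => aa => a
  | bbbb => abb => ab => a
  | bab => ba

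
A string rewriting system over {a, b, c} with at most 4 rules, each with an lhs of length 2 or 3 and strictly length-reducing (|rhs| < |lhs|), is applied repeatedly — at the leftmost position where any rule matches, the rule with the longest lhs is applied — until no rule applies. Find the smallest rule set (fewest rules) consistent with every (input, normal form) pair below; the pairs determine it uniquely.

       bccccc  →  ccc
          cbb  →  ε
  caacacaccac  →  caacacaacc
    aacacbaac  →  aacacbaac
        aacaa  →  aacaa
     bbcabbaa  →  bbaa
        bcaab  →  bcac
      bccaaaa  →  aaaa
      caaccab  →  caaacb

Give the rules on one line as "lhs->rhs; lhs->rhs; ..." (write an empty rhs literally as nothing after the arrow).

  | bccccc => ccc
  | cbb => ε
  | caacacaccac => caacacaacc
  | aacacbaac

ab->c; bcc->; cbb->; cca->ac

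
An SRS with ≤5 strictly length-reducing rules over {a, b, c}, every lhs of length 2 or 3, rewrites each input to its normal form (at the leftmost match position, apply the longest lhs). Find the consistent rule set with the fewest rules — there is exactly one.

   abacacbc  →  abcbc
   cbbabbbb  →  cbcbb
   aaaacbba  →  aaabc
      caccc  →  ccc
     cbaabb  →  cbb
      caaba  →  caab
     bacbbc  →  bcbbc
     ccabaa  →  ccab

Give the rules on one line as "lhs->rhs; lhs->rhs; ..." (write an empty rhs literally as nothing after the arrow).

ac->; ba->b; bba->bc; bbb->bb

  | abacacbc => abcacbc => abcbc
  | cbbabbbb => cbcbbbb => cbcbbb => cbcbb
  | aaaacbba => aaabba => aaabc
  | caccc => ccc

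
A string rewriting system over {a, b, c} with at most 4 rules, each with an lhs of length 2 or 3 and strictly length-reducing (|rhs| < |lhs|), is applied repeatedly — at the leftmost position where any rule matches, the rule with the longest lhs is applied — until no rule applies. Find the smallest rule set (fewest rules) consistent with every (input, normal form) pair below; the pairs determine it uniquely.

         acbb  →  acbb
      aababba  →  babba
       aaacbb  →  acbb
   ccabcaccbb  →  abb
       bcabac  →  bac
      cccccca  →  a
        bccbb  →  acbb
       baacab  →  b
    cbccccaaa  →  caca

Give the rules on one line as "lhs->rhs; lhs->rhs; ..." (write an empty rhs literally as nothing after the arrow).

  | acbb
  | aababba => babba
  | aaacbb => acbb
  | ccabcaccbb => abcaccbb => aaaccbb => accbb => abb

aa->; bc->a; cc->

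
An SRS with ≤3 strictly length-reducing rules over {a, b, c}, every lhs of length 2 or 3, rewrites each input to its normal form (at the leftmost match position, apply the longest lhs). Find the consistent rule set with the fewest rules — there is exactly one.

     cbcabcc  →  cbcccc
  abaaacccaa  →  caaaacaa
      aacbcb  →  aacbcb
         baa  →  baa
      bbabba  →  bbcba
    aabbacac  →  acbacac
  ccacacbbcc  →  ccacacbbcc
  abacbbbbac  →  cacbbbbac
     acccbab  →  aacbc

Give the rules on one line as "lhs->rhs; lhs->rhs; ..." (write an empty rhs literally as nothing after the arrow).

  | cbcabcc => cbcccc
  | abaaacccaa => caaacccaa => caaaacaa
  | aacbcb
  | baa

ab->c; acc->aa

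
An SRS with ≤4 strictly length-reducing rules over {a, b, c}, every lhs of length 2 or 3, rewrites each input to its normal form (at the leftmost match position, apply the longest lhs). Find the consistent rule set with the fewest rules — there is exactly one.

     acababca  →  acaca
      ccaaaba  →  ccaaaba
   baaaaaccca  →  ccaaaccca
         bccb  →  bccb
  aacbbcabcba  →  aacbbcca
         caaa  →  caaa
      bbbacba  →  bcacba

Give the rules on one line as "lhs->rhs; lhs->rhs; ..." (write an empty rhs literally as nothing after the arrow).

  | acababca => acabba => acaca
  | ccaaaba
  | baaaaaccca => ccaaaccca
  | bccb

abc->b; baa->cc; bba->ca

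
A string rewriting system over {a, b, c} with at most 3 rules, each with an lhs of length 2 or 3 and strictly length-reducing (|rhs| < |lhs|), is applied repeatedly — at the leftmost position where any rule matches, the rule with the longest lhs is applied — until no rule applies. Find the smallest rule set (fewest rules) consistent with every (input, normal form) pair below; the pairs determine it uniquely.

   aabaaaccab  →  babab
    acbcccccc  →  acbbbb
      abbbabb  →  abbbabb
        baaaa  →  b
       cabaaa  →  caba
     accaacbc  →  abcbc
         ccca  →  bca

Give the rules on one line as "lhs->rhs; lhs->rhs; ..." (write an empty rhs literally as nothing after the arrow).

aa->; cc->b

  | aabaaaccab => baaaccab => baccab => babab
  | acbcccccc => acbbcccc => acbbbcc => acbbbb
  | abbbabb
  | baaaa => baa => b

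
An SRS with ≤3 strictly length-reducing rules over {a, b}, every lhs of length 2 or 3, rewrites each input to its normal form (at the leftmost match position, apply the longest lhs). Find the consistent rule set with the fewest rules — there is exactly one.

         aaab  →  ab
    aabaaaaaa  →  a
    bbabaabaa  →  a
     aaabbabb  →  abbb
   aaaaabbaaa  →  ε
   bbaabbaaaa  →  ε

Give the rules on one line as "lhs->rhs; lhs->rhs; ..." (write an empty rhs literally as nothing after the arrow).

aa->; ba->

  | aaab => ab
  | aabaaaaaa => baaaaaa => aaaaa => aaa => a
  | bbabaabaa => bbaabaa => babaa => baa => a
  | aaabbabb => abbabb => abbb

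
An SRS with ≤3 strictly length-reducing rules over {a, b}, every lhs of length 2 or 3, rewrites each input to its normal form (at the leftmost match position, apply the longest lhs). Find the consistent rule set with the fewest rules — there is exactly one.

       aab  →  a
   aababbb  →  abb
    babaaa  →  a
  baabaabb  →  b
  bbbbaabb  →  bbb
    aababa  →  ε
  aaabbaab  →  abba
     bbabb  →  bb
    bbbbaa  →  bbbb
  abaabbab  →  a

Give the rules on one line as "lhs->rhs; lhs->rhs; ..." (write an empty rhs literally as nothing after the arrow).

aa->; aab->a; bab->

  | aab => a
  | aababbb => aabbb => abb
  | babaaa => aaa => a
  | baabaabb => baaabb => babb => b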